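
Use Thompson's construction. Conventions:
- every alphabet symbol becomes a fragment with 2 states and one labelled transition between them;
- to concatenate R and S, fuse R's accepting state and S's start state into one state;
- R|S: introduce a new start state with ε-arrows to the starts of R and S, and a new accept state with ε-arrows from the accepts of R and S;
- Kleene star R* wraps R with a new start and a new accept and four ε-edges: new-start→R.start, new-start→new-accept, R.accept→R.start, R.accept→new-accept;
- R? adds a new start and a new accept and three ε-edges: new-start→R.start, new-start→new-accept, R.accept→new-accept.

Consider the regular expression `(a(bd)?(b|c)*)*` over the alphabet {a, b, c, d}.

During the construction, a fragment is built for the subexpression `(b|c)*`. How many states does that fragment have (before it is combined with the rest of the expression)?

8

Fragment for `(b|c)*`:
Each of the 2 symbol leaves contributes a 2-state fragment.
  b|c = 6 states
  (b|c)* = 8 states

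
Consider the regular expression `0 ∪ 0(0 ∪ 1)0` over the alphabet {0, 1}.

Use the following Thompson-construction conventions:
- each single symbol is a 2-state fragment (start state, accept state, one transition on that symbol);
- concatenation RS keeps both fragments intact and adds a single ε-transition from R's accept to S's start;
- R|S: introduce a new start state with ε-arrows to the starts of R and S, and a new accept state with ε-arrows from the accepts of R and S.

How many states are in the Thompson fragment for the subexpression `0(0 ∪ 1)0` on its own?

10

Fragment for `0(0 ∪ 1)0`:
Each of the 4 symbol leaves contributes a 2-state fragment.
  0 ∪ 1 : 6 states
  0(0 ∪ 1)0 : 10 states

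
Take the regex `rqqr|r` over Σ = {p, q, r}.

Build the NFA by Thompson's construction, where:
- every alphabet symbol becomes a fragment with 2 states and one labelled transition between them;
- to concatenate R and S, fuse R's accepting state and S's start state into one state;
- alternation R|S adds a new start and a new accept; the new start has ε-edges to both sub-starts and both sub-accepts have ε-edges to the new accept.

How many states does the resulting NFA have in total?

By structural recursion:
Each of the 5 symbol leaves contributes a 2-state fragment.
  rqqr — 5 states
  rqqr|r — 9 states

9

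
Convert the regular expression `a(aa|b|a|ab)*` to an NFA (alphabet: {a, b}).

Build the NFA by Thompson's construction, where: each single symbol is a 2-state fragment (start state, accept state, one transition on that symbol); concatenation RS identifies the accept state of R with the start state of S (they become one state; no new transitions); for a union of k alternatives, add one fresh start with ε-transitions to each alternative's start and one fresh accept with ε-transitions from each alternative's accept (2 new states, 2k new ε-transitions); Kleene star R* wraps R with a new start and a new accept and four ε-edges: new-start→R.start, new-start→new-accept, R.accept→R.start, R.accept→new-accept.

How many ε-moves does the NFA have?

12

Building bottom-up:
Each of the 7 symbol leaves contributes 0 ε-transitions.
  aa = 0 ε-transitions
  ab = 0 ε-transitions
  aa|b|a|ab = 8 ε-transitions
  (aa|b|a|ab)* = 12 ε-transitions
  a(aa|b|a|ab)* = 12 ε-transitions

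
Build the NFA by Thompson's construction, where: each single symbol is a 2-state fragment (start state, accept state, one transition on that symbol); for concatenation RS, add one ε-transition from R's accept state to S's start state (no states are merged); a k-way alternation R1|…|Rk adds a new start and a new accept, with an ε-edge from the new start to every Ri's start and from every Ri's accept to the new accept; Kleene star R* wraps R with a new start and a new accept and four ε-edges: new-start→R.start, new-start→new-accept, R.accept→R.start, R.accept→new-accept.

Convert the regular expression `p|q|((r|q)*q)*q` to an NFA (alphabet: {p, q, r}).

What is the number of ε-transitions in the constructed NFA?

20

Recursing over subexpressions:
Each of the 6 symbol leaves contributes 0 ε-transitions.
  r|q → 4 ε-transitions
  (r|q)* → 8 ε-transitions
  (r|q)*q → 9 ε-transitions
  ((r|q)*q)* → 13 ε-transitions
  ((r|q)*q)*q → 14 ε-transitions
  p|q|((r|q)*q)*q → 20 ε-transitions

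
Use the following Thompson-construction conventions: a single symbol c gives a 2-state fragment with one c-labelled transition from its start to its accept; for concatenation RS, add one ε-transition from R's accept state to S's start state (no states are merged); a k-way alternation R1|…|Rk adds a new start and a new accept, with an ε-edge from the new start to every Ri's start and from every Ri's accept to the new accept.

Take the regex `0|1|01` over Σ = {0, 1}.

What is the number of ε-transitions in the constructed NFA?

By structural recursion:
Each of the 4 symbol leaves contributes 0 ε-transitions.
  01 — 1 ε-transition
  0|1|01 — 7 ε-transitions

7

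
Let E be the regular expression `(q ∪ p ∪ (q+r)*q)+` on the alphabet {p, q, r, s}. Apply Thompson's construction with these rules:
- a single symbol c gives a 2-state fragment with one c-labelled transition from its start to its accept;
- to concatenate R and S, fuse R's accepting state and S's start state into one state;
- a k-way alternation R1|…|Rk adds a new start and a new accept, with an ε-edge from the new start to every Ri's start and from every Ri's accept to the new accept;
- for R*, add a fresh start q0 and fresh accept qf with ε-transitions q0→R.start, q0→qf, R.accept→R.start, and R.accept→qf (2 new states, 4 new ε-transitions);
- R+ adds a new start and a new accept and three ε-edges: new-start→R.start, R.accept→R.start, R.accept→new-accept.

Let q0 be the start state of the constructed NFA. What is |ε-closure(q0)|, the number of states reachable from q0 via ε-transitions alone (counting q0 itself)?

Work bottom-up. For each fragment F, track |ε-closure(F.start)| and whether F's accept lies in that closure (i.e. whether F accepts ε). A single-symbol fragment has closure size 1 and does not accept ε.
  q+ → |ε-closure| = 1 + 1 = 2 (the body doesn't accept ε, so the new accept is not reached)
  q+r → |ε-closure| equals the left operand's closure size = 2 (its accept is not ε-reachable, so the closure stops there)
  (q+r)* → |ε-closure| = 1 (new start) + 2 (body) + 1 (new accept) = 4
  (q+r)*q → the left operand accepts ε, so the closure extends into the next operand (the shared merged state is already counted); |ε-closure| = 4 + (1−1) = 4
  q ∪ p ∪ (q+r)*q → |ε-closure| = 1 + 1 + 1 + 4 = 7 (the new accept is not ε-reachable since no branch accepts ε)
  (q ∪ p ∪ (q+r)*q)+ → |ε-closure| = 1 + 7 = 8 (the body doesn't accept ε, so the new accept is not reached)

8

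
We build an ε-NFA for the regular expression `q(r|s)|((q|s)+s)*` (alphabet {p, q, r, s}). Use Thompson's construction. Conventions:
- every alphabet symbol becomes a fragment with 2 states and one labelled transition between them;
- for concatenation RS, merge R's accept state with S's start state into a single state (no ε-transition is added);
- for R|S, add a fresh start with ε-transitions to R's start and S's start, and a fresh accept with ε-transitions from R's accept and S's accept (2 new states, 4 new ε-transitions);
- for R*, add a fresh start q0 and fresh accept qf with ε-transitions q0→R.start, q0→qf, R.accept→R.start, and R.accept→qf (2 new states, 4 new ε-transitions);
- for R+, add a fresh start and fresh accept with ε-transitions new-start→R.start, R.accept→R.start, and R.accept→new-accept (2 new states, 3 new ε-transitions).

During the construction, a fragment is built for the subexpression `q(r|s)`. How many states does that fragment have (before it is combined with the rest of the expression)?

Fragment for `q(r|s)`:
Each of the 3 symbol leaves contributes a 2-state fragment.
  r|s : 6 states
  q(r|s) : 7 states

7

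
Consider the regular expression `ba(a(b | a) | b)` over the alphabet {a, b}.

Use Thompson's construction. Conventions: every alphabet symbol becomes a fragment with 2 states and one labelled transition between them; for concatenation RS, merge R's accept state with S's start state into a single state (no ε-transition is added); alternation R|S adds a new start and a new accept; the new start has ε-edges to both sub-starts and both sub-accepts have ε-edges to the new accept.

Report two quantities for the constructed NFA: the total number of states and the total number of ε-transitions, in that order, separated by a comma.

Per subexpression:
Each of the 6 symbol leaves contributes 2 states and 0 ε-transitions.
  b | a : 6 states, 4 ε-transitions
  a(b | a) : 7 states, 4 ε-transitions
  a(b | a) | b : 11 states, 8 ε-transitions
  ba(a(b | a) | b) : 13 states, 8 ε-transitions

13, 8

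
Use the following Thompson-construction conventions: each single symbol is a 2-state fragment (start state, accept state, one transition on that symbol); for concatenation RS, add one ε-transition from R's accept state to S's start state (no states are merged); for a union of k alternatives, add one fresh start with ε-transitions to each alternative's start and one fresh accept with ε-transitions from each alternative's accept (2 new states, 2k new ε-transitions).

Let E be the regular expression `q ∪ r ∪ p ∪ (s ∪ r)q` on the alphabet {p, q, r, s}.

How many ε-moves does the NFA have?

13

Bottom-up over the parse tree:
Each of the 6 symbol leaves contributes 0 ε-transitions.
  s ∪ r → 4 ε-transitions
  (s ∪ r)q → 5 ε-transitions
  q ∪ r ∪ p ∪ (s ∪ r)q → 13 ε-transitions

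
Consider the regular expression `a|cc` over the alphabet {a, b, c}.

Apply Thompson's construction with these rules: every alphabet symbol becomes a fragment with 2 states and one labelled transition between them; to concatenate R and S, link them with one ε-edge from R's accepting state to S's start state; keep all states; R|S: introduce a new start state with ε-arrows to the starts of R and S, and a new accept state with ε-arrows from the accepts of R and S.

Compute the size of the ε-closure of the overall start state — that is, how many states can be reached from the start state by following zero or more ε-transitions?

3

Let C(F) = |ε-closure(F.start)| within fragment F, and note whether F accepts ε. Symbol fragments have C = 1 and do not accept ε. Then:
  cc : C equals the left operand's closure size = 1 (its accept is not ε-reachable, so the closure stops there)
  a|cc : new start ε-reaches every alternative's start; none of them accept ε, so the new accept is not reached: C = 1 + 1 + 1 = 3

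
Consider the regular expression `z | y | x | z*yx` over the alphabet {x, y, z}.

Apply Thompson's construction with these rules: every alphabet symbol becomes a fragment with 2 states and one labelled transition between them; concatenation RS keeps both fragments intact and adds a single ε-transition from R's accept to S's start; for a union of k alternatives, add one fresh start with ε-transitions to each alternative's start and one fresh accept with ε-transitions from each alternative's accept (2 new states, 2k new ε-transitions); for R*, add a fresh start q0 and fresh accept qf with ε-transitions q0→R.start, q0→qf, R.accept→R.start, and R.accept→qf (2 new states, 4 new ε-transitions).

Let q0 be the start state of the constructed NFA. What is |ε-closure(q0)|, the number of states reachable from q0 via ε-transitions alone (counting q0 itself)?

8

Compute the ε-closure size of each fragment's start state recursively; a symbol fragment's start has no outgoing ε-edge, so its closure is just itself (size 1).
  z* : the star's fresh start ε-reaches both the body's start and the fresh accept: C = 2 + 1 = 3
  z*yx : C = 3 + 1 = 4 (closure spills across the concat boundary because the left factor accepts ε)
  z | y | x | z*yx : C = 1 + 1 + 1 + 1 + 4 = 8 (the new accept is not ε-reachable since no branch accepts ε)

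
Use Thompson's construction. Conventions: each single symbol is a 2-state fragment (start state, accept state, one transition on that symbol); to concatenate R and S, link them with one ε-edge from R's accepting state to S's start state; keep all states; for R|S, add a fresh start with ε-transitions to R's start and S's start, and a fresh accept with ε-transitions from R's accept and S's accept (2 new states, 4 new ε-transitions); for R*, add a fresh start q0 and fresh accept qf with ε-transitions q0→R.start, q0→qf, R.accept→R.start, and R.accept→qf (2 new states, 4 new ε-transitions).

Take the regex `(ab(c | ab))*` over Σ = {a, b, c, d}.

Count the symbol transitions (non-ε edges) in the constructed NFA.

Recursing over subexpressions:
Each of the 5 symbol leaves contributes exactly 1 symbol transition.
  ab → 2 symbol transitions
  c | ab → 3 symbol transitions
  ab(c | ab) → 5 symbol transitions
  (ab(c | ab))* → 5 symbol transitions

5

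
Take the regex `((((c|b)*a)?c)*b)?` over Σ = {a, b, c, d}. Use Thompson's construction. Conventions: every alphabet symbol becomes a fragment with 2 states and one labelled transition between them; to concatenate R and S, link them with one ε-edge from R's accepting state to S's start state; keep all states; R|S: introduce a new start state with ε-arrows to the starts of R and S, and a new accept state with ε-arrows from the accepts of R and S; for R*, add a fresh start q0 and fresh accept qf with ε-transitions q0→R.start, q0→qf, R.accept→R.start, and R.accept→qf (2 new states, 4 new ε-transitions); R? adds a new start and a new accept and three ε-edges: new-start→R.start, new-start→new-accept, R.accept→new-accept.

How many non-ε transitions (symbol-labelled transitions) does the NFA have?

Recursing over subexpressions:
Each of the 5 symbol leaves contributes exactly 1 symbol transition.
  c|b → 2 symbol transitions
  (c|b)* → 2 symbol transitions
  (c|b)*a → 3 symbol transitions
  ((c|b)*a)? → 3 symbol transitions
  ((c|b)*a)?c → 4 symbol transitions
  (((c|b)*a)?c)* → 4 symbol transitions
  (((c|b)*a)?c)*b → 5 symbol transitions
  ((((c|b)*a)?c)*b)? → 5 symbol transitions

5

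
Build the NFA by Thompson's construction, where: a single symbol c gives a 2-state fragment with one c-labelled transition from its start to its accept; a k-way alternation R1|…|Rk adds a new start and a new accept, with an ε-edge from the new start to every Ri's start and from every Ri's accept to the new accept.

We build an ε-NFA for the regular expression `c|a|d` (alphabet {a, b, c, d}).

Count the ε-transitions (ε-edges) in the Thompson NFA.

6

Building bottom-up:
Each of the 3 symbol leaves contributes 0 ε-transitions.
  c|a|d → 6 ε-transitions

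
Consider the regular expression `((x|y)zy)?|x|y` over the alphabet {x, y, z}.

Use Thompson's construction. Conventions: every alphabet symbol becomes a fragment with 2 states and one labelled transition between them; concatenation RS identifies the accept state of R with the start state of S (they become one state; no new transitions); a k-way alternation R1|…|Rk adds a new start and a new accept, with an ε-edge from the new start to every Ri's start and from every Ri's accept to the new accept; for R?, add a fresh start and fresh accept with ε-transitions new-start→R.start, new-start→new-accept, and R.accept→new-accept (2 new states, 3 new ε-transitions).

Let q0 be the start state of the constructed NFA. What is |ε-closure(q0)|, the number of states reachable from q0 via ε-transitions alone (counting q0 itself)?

Work bottom-up. For each fragment F, track |ε-closure(F.start)| and whether F's accept lies in that closure (i.e. whether F accepts ε). A single-symbol fragment has closure size 1 and does not accept ε.
  x|y → |closure| = 1 + 1 + 1 = 3 (the new accept is not ε-reachable since no branch accepts ε)
  (x|y)zy → |closure| equals the left operand's closure size = 3 (its accept is not ε-reachable, so the closure stops there)
  ((x|y)zy)? → |closure| = 1 (new start) + 3 (body) + 1 (new accept, via ε) = 5
  ((x|y)zy)?|x|y → new start ε-reaches every alternative's start; at least one alternative accepts ε, so the union's new accept is reached too: |closure| = 1 + 5 + 1 + 1 + 1 = 9

9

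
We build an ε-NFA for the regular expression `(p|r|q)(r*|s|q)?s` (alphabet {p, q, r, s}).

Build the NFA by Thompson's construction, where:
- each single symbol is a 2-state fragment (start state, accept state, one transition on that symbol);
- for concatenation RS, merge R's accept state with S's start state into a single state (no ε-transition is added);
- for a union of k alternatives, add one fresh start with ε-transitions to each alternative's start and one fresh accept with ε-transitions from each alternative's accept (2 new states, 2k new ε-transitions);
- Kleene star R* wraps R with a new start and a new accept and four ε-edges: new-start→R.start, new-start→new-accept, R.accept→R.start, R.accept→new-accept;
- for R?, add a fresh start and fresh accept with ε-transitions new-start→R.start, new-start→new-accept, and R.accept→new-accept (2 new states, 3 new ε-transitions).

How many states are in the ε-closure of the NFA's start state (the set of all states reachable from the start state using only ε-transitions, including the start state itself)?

Let C(F) = |ε-closure(F.start)| within fragment F, and note whether F accepts ε. Symbol fragments have C = 1 and do not accept ε. Then:
  p|r|q → new start ε-reaches every alternative's start; none of them accept ε, so the new accept is not reached: C = 1 + 1 + 1 + 1 = 4
  r* → C = 1 (new start) + 1 (body) + 1 (new accept) = 3
  r*|s|q → new start ε-reaches every alternative's start; at least one alternative accepts ε, so the union's new accept is reached too: C = 1 + 3 + 1 + 1 + 1 = 7
  (r*|s|q)? → C = 1 (new start) + 7 (body) + 1 (new accept, via ε) = 9
  (p|r|q)(r*|s|q)?s → same as the first factor's closure: C = 4

4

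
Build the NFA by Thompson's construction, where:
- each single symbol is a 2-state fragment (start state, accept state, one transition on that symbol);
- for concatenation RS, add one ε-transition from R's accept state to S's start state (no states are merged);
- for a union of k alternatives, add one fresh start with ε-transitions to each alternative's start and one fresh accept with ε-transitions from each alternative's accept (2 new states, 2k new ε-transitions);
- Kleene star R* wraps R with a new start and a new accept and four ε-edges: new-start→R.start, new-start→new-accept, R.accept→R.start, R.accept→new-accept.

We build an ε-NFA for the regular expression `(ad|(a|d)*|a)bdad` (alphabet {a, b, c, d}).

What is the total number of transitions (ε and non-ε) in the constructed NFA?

28

Bottom-up over the parse tree:
Each of the 9 symbol leaves contributes 1 transition (1 symbol, 0 ε).
  ad — 3 transitions (2 symbol, 1 ε)
  a|d — 6 transitions (2 symbol, 4 ε)
  (a|d)* — 10 transitions (2 symbol, 8 ε)
  ad|(a|d)*|a — 20 transitions (5 symbol, 15 ε)
  (ad|(a|d)*|a)bdad — 28 transitions (9 symbol, 19 ε)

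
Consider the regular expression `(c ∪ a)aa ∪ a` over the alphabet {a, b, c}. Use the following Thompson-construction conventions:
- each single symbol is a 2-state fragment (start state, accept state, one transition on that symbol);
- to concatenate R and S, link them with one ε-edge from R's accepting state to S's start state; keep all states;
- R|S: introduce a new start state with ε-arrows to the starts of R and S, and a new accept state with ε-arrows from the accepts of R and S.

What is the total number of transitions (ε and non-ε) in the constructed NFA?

15

Bottom-up over the parse tree:
Each of the 5 symbol leaves contributes 1 transition (1 symbol, 0 ε).
  c ∪ a → 6 transitions (2 symbol, 4 ε)
  (c ∪ a)aa → 10 transitions (4 symbol, 6 ε)
  (c ∪ a)aa ∪ a → 15 transitions (5 symbol, 10 ε)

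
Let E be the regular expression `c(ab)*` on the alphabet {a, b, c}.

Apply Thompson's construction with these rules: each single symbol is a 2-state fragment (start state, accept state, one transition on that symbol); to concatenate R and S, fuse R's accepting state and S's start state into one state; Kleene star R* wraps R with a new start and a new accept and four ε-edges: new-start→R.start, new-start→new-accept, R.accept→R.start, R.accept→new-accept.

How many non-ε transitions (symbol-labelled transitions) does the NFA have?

3

Per subexpression:
Each of the 3 symbol leaves contributes exactly 1 symbol transition.
  ab : 2 symbol transitions
  (ab)* : 2 symbol transitions
  c(ab)* : 3 symbol transitions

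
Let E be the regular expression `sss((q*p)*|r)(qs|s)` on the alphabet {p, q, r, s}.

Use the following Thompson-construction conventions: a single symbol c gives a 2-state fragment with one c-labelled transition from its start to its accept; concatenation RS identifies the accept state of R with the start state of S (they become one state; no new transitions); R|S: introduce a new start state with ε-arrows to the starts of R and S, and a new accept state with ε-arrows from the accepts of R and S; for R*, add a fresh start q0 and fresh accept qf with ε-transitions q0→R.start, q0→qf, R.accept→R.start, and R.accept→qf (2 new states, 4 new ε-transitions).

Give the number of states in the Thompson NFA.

Per subexpression:
Each of the 9 symbol leaves contributes a 2-state fragment.
  q* → 4 states
  q*p → 5 states
  (q*p)* → 7 states
  (q*p)*|r → 11 states
  qs → 3 states
  qs|s → 7 states
  sss((q*p)*|r)(qs|s) → 20 states

20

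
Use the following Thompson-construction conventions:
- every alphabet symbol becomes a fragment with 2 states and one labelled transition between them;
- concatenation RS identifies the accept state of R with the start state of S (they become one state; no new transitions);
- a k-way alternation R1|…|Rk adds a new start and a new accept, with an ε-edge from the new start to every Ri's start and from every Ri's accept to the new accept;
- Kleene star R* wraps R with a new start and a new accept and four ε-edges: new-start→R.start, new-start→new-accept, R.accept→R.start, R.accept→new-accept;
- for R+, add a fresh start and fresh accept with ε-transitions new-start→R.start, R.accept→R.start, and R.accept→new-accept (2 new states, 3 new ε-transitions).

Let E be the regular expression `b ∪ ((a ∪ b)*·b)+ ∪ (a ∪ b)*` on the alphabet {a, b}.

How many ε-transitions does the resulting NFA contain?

25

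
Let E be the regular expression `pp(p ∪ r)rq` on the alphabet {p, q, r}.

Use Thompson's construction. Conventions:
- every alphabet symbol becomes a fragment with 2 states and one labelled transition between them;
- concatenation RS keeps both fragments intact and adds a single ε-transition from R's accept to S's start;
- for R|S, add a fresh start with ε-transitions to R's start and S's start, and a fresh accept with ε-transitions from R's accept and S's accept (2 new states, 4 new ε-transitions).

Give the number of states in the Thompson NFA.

14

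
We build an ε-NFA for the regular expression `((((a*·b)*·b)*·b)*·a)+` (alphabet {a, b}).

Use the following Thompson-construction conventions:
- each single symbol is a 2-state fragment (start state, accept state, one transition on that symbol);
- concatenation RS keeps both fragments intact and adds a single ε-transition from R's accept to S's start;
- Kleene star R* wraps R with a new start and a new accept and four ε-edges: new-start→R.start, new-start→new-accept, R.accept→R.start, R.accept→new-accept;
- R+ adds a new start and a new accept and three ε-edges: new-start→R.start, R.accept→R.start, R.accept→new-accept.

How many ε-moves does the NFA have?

Bottom-up over the parse tree:
Each of the 5 symbol leaves contributes 0 ε-transitions.
  a* — 4 ε-transitions
  a*·b — 5 ε-transitions
  (a*·b)* — 9 ε-transitions
  (a*·b)*·b — 10 ε-transitions
  ((a*·b)*·b)* — 14 ε-transitions
  ((a*·b)*·b)*·b — 15 ε-transitions
  (((a*·b)*·b)*·b)* — 19 ε-transitions
  (((a*·b)*·b)*·b)*·a — 20 ε-transitions
  ((((a*·b)*·b)*·b)*·a)+ — 23 ε-transitions

23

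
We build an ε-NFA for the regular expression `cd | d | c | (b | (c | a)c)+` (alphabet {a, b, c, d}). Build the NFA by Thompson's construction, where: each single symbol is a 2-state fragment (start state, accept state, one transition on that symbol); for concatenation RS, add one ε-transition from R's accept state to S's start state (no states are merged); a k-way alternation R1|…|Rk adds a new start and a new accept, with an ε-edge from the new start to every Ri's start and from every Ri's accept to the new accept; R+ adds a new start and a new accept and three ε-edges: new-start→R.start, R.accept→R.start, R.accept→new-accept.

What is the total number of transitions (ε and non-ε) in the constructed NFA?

Building bottom-up:
Each of the 8 symbol leaves contributes 1 transition (1 symbol, 0 ε).
  cd : 3 transitions (2 symbol, 1 ε)
  c | a : 6 transitions (2 symbol, 4 ε)
  (c | a)c : 8 transitions (3 symbol, 5 ε)
  b | (c | a)c : 13 transitions (4 symbol, 9 ε)
  (b | (c | a)c)+ : 16 transitions (4 symbol, 12 ε)
  cd | d | c | (b | (c | a)c)+ : 29 transitions (8 symbol, 21 ε)

29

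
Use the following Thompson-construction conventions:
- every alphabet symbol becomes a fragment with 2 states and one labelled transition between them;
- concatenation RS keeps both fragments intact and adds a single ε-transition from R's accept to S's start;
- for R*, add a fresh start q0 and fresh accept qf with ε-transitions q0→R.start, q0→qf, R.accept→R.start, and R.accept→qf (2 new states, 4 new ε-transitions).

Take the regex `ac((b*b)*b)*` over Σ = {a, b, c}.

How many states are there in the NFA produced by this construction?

Bottom-up over the parse tree:
Each of the 5 symbol leaves contributes a 2-state fragment.
  b* → 4 states
  b*b → 6 states
  (b*b)* → 8 states
  (b*b)*b → 10 states
  ((b*b)*b)* → 12 states
  ac((b*b)*b)* → 16 states

16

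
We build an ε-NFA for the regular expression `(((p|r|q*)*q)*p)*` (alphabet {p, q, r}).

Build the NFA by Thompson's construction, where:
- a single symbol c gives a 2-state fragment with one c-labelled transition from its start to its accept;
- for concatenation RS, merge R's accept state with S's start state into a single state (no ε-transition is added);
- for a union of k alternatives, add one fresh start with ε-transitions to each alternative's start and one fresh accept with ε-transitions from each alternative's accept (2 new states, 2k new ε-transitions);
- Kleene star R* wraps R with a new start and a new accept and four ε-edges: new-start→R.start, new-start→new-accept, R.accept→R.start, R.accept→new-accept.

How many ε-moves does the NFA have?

Building bottom-up:
Each of the 5 symbol leaves contributes 0 ε-transitions.
  q* → 4 ε-transitions
  p|r|q* → 10 ε-transitions
  (p|r|q*)* → 14 ε-transitions
  (p|r|q*)*q → 14 ε-transitions
  ((p|r|q*)*q)* → 18 ε-transitions
  ((p|r|q*)*q)*p → 18 ε-transitions
  (((p|r|q*)*q)*p)* → 22 ε-transitions

22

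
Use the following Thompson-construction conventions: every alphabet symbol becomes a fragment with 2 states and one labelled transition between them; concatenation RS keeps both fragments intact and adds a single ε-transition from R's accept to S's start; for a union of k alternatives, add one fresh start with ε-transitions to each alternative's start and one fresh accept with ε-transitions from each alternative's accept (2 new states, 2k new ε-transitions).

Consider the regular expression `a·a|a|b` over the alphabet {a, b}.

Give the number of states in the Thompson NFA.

Building bottom-up:
Each of the 4 symbol leaves contributes a 2-state fragment.
  a·a : 4 states
  a·a|a|b : 10 states

10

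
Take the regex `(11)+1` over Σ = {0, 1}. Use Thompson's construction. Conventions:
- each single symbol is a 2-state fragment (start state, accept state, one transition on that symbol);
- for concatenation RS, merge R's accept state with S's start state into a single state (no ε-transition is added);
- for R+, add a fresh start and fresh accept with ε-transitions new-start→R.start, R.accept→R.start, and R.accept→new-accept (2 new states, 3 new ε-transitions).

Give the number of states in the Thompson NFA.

6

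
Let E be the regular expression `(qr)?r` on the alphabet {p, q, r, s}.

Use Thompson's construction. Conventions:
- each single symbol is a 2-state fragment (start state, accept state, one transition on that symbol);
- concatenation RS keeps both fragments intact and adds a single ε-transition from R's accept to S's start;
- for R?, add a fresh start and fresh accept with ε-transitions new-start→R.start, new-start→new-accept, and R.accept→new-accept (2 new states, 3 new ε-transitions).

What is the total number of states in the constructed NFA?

8

By structural recursion:
Each of the 3 symbol leaves contributes a 2-state fragment.
  qr = 4 states
  (qr)? = 6 states
  (qr)?r = 8 states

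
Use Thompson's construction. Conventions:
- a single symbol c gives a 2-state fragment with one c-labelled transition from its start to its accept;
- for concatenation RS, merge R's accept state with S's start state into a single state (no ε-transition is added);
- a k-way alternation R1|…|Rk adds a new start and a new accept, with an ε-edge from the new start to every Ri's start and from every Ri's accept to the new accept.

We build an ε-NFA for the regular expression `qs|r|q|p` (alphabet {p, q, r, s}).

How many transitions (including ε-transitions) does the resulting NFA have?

13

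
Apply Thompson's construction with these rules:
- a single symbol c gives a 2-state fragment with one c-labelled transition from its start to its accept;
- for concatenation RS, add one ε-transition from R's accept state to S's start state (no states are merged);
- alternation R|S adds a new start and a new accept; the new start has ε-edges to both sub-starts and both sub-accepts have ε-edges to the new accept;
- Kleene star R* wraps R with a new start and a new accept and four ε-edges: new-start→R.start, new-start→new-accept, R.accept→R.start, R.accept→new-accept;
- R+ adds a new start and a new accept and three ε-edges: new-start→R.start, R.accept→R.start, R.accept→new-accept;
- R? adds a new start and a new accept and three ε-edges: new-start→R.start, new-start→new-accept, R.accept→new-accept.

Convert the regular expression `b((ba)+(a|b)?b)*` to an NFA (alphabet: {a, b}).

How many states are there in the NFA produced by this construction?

20

Per subexpression:
Each of the 6 symbol leaves contributes a 2-state fragment.
  ba = 4 states
  (ba)+ = 6 states
  a|b = 6 states
  (a|b)? = 8 states
  (ba)+(a|b)?b = 16 states
  ((ba)+(a|b)?b)* = 18 states
  b((ba)+(a|b)?b)* = 20 states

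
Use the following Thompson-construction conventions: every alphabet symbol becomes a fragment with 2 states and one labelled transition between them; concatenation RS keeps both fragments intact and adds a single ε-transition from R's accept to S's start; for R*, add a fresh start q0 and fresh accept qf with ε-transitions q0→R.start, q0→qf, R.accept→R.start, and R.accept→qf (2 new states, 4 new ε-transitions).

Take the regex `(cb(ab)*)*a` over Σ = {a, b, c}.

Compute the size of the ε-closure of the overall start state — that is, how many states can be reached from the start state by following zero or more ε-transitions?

4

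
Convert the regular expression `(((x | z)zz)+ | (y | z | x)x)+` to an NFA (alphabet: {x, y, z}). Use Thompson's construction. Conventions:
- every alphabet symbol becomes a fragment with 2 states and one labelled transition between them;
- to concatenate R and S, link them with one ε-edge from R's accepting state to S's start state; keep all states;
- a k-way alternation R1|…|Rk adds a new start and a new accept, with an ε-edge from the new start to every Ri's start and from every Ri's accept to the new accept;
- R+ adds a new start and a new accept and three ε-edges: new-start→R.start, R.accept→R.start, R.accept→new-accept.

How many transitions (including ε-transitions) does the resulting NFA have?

31

By structural recursion:
Each of the 8 symbol leaves contributes 1 transition (1 symbol, 0 ε).
  x | z = 6 transitions (2 symbol, 4 ε)
  (x | z)zz = 10 transitions (4 symbol, 6 ε)
  ((x | z)zz)+ = 13 transitions (4 symbol, 9 ε)
  y | z | x = 9 transitions (3 symbol, 6 ε)
  (y | z | x)x = 11 transitions (4 symbol, 7 ε)
  ((x | z)zz)+ | (y | z | x)x = 28 transitions (8 symbol, 20 ε)
  (((x | z)zz)+ | (y | z | x)x)+ = 31 transitions (8 symbol, 23 ε)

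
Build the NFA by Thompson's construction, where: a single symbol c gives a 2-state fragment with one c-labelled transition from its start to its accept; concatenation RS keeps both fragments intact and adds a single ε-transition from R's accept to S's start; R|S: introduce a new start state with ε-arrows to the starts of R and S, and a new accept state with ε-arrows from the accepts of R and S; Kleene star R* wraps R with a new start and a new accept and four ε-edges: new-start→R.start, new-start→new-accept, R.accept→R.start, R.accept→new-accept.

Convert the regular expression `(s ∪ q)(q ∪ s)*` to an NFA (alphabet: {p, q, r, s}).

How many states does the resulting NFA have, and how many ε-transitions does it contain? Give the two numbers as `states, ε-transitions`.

14, 13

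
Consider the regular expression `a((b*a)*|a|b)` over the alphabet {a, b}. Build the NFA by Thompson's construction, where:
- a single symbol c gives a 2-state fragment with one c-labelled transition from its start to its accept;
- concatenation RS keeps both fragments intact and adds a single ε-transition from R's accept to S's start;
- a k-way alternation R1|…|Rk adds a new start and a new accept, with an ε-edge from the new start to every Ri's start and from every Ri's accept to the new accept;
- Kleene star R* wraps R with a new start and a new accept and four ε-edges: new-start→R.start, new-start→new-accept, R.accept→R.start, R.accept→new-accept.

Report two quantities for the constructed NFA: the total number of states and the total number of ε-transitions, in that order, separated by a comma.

16, 16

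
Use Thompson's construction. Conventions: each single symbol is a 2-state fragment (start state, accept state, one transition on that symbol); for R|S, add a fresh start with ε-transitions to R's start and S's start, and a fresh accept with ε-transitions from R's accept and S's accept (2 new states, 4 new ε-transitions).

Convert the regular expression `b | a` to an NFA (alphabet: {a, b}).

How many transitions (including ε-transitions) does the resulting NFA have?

6

Building bottom-up:
Each of the 2 symbol leaves contributes 1 transition (1 symbol, 0 ε).
  b | a : 6 transitions (2 symbol, 4 ε)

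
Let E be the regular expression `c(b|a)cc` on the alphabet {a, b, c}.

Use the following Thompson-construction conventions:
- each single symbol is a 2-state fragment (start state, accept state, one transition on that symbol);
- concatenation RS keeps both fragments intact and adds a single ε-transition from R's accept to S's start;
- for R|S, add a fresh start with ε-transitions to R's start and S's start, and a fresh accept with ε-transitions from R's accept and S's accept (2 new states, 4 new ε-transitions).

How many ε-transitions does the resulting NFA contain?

Building bottom-up:
Each of the 5 symbol leaves contributes 0 ε-transitions.
  b|a = 4 ε-transitions
  c(b|a)cc = 7 ε-transitions

7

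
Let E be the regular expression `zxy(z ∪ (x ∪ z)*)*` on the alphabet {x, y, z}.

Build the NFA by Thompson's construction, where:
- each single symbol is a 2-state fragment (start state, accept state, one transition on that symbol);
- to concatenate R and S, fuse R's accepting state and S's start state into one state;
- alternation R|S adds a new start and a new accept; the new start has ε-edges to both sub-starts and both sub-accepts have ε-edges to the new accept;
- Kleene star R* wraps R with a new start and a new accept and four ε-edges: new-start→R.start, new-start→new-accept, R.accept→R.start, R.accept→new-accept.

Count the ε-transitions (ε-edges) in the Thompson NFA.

By structural recursion:
Each of the 6 symbol leaves contributes 0 ε-transitions.
  x ∪ z = 4 ε-transitions
  (x ∪ z)* = 8 ε-transitions
  z ∪ (x ∪ z)* = 12 ε-transitions
  (z ∪ (x ∪ z)*)* = 16 ε-transitions
  zxy(z ∪ (x ∪ z)*)* = 16 ε-transitions

16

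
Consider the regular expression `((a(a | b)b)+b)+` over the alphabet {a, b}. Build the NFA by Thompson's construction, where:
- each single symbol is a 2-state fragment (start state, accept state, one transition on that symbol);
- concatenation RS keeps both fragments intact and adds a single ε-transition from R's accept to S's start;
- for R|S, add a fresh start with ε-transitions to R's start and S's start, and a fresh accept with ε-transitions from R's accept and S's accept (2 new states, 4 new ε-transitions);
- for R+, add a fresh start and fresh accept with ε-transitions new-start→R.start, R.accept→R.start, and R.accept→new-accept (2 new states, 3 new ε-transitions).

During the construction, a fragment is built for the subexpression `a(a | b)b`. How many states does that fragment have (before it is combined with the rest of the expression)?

Fragment for `a(a | b)b`:
Each of the 4 symbol leaves contributes a 2-state fragment.
  a | b = 6 states
  a(a | b)b = 10 states

10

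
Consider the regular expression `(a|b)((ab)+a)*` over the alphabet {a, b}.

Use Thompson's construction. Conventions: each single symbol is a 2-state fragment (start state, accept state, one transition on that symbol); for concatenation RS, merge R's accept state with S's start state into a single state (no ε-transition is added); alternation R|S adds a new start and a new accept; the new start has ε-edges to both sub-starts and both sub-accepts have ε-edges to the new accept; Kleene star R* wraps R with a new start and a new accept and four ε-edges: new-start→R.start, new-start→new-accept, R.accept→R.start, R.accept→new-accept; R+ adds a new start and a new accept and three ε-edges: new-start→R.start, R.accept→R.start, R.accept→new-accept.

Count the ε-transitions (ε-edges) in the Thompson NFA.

Per subexpression:
Each of the 5 symbol leaves contributes 0 ε-transitions.
  a|b — 4 ε-transitions
  ab — 0 ε-transitions
  (ab)+ — 3 ε-transitions
  (ab)+a — 3 ε-transitions
  ((ab)+a)* — 7 ε-transitions
  (a|b)((ab)+a)* — 11 ε-transitions

11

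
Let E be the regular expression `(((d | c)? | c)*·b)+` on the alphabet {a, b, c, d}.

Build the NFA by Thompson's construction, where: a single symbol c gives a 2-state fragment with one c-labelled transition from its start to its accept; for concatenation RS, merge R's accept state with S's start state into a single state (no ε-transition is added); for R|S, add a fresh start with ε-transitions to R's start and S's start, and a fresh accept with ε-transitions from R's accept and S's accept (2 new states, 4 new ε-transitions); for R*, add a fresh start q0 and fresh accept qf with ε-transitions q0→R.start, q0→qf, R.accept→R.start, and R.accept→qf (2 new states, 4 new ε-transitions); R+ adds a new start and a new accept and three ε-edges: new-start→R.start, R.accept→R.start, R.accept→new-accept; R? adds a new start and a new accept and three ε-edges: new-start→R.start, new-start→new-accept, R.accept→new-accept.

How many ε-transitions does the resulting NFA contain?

Recursing over subexpressions:
Each of the 4 symbol leaves contributes 0 ε-transitions.
  d | c : 4 ε-transitions
  (d | c)? : 7 ε-transitions
  (d | c)? | c : 11 ε-transitions
  ((d | c)? | c)* : 15 ε-transitions
  ((d | c)? | c)*·b : 15 ε-transitions
  (((d | c)? | c)*·b)+ : 18 ε-transitions

18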